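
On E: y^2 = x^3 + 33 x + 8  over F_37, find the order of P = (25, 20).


Compute successive multiples of P until we hit O:
  1P = (25, 20)
  2P = (36, 14)
  3P = (24, 3)
  4P = (18, 25)
  5P = (30, 10)
  6P = (23, 13)
  7P = (29, 3)
  8P = (8, 28)
  ... (continuing to 40P)
  40P = O

ord(P) = 40


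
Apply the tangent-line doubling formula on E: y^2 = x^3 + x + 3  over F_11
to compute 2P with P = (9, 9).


Doubling: s = (3 x1^2 + a) / (2 y1)
s = (3*9^2 + 1) / (2*9) mod 11 = 5
x3 = s^2 - 2 x1 mod 11 = 5^2 - 2*9 = 7
y3 = s (x1 - x3) - y1 mod 11 = 5 * (9 - 7) - 9 = 1

2P = (7, 1)


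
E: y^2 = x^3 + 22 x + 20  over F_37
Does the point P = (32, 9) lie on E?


Check whether y^2 = x^3 + 22 x + 20 (mod 37) for (x, y) = (32, 9).
LHS: y^2 = 9^2 mod 37 = 7
RHS: x^3 + 22 x + 20 = 32^3 + 22*32 + 20 mod 37 = 7
LHS = RHS

Yes, on the curve


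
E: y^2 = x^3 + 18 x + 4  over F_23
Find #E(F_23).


For each x in F_23, count y with y^2 = x^3 + 18 x + 4 mod 23:
  x = 0: RHS = 4, y in [2, 21]  -> 2 point(s)
  x = 1: RHS = 0, y in [0]  -> 1 point(s)
  x = 2: RHS = 2, y in [5, 18]  -> 2 point(s)
  x = 3: RHS = 16, y in [4, 19]  -> 2 point(s)
  x = 4: RHS = 2, y in [5, 18]  -> 2 point(s)
  x = 5: RHS = 12, y in [9, 14]  -> 2 point(s)
  x = 6: RHS = 6, y in [11, 12]  -> 2 point(s)
  x = 7: RHS = 13, y in [6, 17]  -> 2 point(s)
  x = 8: RHS = 16, y in [4, 19]  -> 2 point(s)
  x = 12: RHS = 16, y in [4, 19]  -> 2 point(s)
  x = 16: RHS = 18, y in [8, 15]  -> 2 point(s)
  x = 17: RHS = 2, y in [5, 18]  -> 2 point(s)
  x = 19: RHS = 6, y in [11, 12]  -> 2 point(s)
  x = 21: RHS = 6, y in [11, 12]  -> 2 point(s)
  x = 22: RHS = 8, y in [10, 13]  -> 2 point(s)
Affine points: 29. Add the point at infinity: total = 30.

#E(F_23) = 30


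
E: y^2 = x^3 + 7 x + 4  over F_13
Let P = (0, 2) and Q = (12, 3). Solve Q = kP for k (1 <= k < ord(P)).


Enumerate multiples of P until we hit Q = (12, 3):
  1P = (0, 2)
  2P = (12, 3)
Match found at i = 2.

k = 2


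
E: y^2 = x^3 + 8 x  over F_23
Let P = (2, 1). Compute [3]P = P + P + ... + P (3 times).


k = 3 = 11_2 (binary, LSB first: 11)
Double-and-add from P = (2, 1):
  bit 0 = 1: acc = O + (2, 1) = (2, 1)
  bit 1 = 1: acc = (2, 1) + (4, 2) = (0, 0)

3P = (0, 0)


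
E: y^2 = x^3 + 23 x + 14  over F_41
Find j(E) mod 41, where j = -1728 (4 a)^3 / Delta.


Delta = -16(4 a^3 + 27 b^2) mod 41 = 18
-1728 * (4 a)^3 = -1728 * (4*23)^3 mod 41 = 27
j = 27 * 18^(-1) mod 41 = 22

j = 22 (mod 41)


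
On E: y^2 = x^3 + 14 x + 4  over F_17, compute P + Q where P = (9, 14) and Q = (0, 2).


P != Q, so use the chord formula.
s = (y2 - y1) / (x2 - x1) = (5) / (8) mod 17 = 7
x3 = s^2 - x1 - x2 mod 17 = 7^2 - 9 - 0 = 6
y3 = s (x1 - x3) - y1 mod 17 = 7 * (9 - 6) - 14 = 7

P + Q = (6, 7)


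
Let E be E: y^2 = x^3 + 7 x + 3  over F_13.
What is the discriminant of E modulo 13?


4 a^3 + 27 b^2 = 4*7^3 + 27*3^2 = 1372 + 243 = 1615
Delta = -16 * (1615) = -25840
Delta mod 13 = 4

Delta = 4 (mod 13)


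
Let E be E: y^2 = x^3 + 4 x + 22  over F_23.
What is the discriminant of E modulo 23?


4 a^3 + 27 b^2 = 4*4^3 + 27*22^2 = 256 + 13068 = 13324
Delta = -16 * (13324) = -213184
Delta mod 23 = 3

Delta = 3 (mod 23)


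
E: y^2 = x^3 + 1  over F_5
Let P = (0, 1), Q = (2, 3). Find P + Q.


P != Q, so use the chord formula.
s = (y2 - y1) / (x2 - x1) = (2) / (2) mod 5 = 1
x3 = s^2 - x1 - x2 mod 5 = 1^2 - 0 - 2 = 4
y3 = s (x1 - x3) - y1 mod 5 = 1 * (0 - 4) - 1 = 0

P + Q = (4, 0)


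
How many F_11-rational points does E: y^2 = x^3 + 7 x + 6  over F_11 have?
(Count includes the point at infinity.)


For each x in F_11, count y with y^2 = x^3 + 7 x + 6 mod 11:
  x = 1: RHS = 3, y in [5, 6]  -> 2 point(s)
  x = 5: RHS = 1, y in [1, 10]  -> 2 point(s)
  x = 6: RHS = 0, y in [0]  -> 1 point(s)
  x = 10: RHS = 9, y in [3, 8]  -> 2 point(s)
Affine points: 7. Add the point at infinity: total = 8.

#E(F_11) = 8


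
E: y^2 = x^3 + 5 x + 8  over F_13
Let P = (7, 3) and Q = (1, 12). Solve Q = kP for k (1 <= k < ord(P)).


Enumerate multiples of P until we hit Q = (1, 12):
  1P = (7, 3)
  2P = (11, 4)
  3P = (4, 1)
  4P = (1, 1)
  5P = (8, 1)
  6P = (2, 0)
  7P = (8, 12)
  8P = (1, 12)
Match found at i = 8.

k = 8


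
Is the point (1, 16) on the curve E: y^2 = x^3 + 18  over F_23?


Check whether y^2 = x^3 + 0 x + 18 (mod 23) for (x, y) = (1, 16).
LHS: y^2 = 16^2 mod 23 = 3
RHS: x^3 + 0 x + 18 = 1^3 + 0*1 + 18 mod 23 = 19
LHS != RHS

No, not on the curve


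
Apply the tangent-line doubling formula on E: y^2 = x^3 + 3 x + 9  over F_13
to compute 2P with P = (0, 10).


Doubling: s = (3 x1^2 + a) / (2 y1)
s = (3*0^2 + 3) / (2*10) mod 13 = 6
x3 = s^2 - 2 x1 mod 13 = 6^2 - 2*0 = 10
y3 = s (x1 - x3) - y1 mod 13 = 6 * (0 - 10) - 10 = 8

2P = (10, 8)


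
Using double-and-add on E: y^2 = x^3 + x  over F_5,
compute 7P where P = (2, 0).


k = 7 = 111_2 (binary, LSB first: 111)
Double-and-add from P = (2, 0):
  bit 0 = 1: acc = O + (2, 0) = (2, 0)
  bit 1 = 1: acc = (2, 0) + O = (2, 0)
  bit 2 = 1: acc = (2, 0) + O = (2, 0)

7P = (2, 0)


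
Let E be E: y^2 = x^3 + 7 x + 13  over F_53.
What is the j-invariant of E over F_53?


Delta = -16(4 a^3 + 27 b^2) mod 53 = 16
-1728 * (4 a)^3 = -1728 * (4*7)^3 mod 53 = 51
j = 51 * 16^(-1) mod 53 = 33

j = 33 (mod 53)


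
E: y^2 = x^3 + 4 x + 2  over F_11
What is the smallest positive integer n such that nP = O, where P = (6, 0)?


Compute successive multiples of P until we hit O:
  1P = (6, 0)
  2P = O

ord(P) = 2


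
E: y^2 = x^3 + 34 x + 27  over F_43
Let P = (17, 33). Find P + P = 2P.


Doubling: s = (3 x1^2 + a) / (2 y1)
s = (3*17^2 + 34) / (2*33) mod 43 = 13
x3 = s^2 - 2 x1 mod 43 = 13^2 - 2*17 = 6
y3 = s (x1 - x3) - y1 mod 43 = 13 * (17 - 6) - 33 = 24

2P = (6, 24)


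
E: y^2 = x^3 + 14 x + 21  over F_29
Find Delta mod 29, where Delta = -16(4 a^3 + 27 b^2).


4 a^3 + 27 b^2 = 4*14^3 + 27*21^2 = 10976 + 11907 = 22883
Delta = -16 * (22883) = -366128
Delta mod 29 = 26

Delta = 26 (mod 29)


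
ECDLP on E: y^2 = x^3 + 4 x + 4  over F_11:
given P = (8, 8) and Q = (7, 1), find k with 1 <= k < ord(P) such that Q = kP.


Enumerate multiples of P until we hit Q = (7, 1):
  1P = (8, 8)
  2P = (0, 2)
  3P = (7, 1)
Match found at i = 3.

k = 3


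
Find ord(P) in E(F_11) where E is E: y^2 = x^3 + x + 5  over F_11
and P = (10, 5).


Compute successive multiples of P until we hit O:
  1P = (10, 5)
  2P = (7, 5)
  3P = (5, 6)
  4P = (0, 4)
  5P = (2, 9)
  6P = (2, 2)
  7P = (0, 7)
  8P = (5, 5)
  ... (continuing to 11P)
  11P = O

ord(P) = 11


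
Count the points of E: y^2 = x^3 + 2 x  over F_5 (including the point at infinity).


For each x in F_5, count y with y^2 = x^3 + 2 x + 0 mod 5:
  x = 0: RHS = 0, y in [0]  -> 1 point(s)
Affine points: 1. Add the point at infinity: total = 2.

#E(F_5) = 2


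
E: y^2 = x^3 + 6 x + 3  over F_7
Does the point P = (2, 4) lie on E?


Check whether y^2 = x^3 + 6 x + 3 (mod 7) for (x, y) = (2, 4).
LHS: y^2 = 4^2 mod 7 = 2
RHS: x^3 + 6 x + 3 = 2^3 + 6*2 + 3 mod 7 = 2
LHS = RHS

Yes, on the curve


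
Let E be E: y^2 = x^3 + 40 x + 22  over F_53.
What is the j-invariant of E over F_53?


Delta = -16(4 a^3 + 27 b^2) mod 53 = 49
-1728 * (4 a)^3 = -1728 * (4*40)^3 mod 53 = 21
j = 21 * 49^(-1) mod 53 = 8

j = 8 (mod 53)


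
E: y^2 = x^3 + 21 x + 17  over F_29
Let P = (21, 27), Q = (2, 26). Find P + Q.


P != Q, so use the chord formula.
s = (y2 - y1) / (x2 - x1) = (28) / (10) mod 29 = 26
x3 = s^2 - x1 - x2 mod 29 = 26^2 - 21 - 2 = 15
y3 = s (x1 - x3) - y1 mod 29 = 26 * (21 - 15) - 27 = 13

P + Q = (15, 13)


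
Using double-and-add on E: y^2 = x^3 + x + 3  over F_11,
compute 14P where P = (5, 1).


k = 14 = 1110_2 (binary, LSB first: 0111)
Double-and-add from P = (5, 1):
  bit 0 = 0: acc unchanged = O
  bit 1 = 1: acc = O + (4, 4) = (4, 4)
  bit 2 = 1: acc = (4, 4) + (7, 1) = (1, 4)
  bit 3 = 1: acc = (1, 4) + (6, 7) = (7, 10)

14P = (7, 10)


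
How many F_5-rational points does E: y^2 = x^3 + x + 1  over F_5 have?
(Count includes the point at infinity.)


For each x in F_5, count y with y^2 = x^3 + 1 x + 1 mod 5:
  x = 0: RHS = 1, y in [1, 4]  -> 2 point(s)
  x = 2: RHS = 1, y in [1, 4]  -> 2 point(s)
  x = 3: RHS = 1, y in [1, 4]  -> 2 point(s)
  x = 4: RHS = 4, y in [2, 3]  -> 2 point(s)
Affine points: 8. Add the point at infinity: total = 9.

#E(F_5) = 9


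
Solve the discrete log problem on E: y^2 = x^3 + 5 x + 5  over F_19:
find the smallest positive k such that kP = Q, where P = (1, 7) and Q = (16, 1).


Enumerate multiples of P until we hit Q = (16, 1):
  1P = (1, 7)
  2P = (15, 4)
  3P = (14, 8)
  4P = (13, 14)
  5P = (6, 17)
  6P = (16, 1)
Match found at i = 6.

k = 6


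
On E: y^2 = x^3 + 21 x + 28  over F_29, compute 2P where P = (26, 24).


Doubling: s = (3 x1^2 + a) / (2 y1)
s = (3*26^2 + 21) / (2*24) mod 29 = 1
x3 = s^2 - 2 x1 mod 29 = 1^2 - 2*26 = 7
y3 = s (x1 - x3) - y1 mod 29 = 1 * (26 - 7) - 24 = 24

2P = (7, 24)


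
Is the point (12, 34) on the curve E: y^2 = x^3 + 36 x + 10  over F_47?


Check whether y^2 = x^3 + 36 x + 10 (mod 47) for (x, y) = (12, 34).
LHS: y^2 = 34^2 mod 47 = 28
RHS: x^3 + 36 x + 10 = 12^3 + 36*12 + 10 mod 47 = 8
LHS != RHS

No, not on the curve


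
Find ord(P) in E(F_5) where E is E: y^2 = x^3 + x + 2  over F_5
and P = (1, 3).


Compute successive multiples of P until we hit O:
  1P = (1, 3)
  2P = (4, 0)
  3P = (1, 2)
  4P = O

ord(P) = 4


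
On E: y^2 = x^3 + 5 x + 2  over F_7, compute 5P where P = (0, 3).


k = 5 = 101_2 (binary, LSB first: 101)
Double-and-add from P = (0, 3):
  bit 0 = 1: acc = O + (0, 3) = (0, 3)
  bit 1 = 0: acc unchanged = (0, 3)
  bit 2 = 1: acc = (0, 3) + (1, 6) = (1, 1)

5P = (1, 1)


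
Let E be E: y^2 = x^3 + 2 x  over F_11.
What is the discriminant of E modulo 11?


4 a^3 + 27 b^2 = 4*2^3 + 27*0^2 = 32 + 0 = 32
Delta = -16 * (32) = -512
Delta mod 11 = 5

Delta = 5 (mod 11)


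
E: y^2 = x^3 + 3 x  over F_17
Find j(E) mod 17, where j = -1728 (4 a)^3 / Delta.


Delta = -16(4 a^3 + 27 b^2) mod 17 = 6
-1728 * (4 a)^3 = -1728 * (4*3)^3 mod 17 = 15
j = 15 * 6^(-1) mod 17 = 11

j = 11 (mod 17)


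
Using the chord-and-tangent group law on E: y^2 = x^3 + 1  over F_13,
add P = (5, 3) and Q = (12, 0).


P != Q, so use the chord formula.
s = (y2 - y1) / (x2 - x1) = (10) / (7) mod 13 = 7
x3 = s^2 - x1 - x2 mod 13 = 7^2 - 5 - 12 = 6
y3 = s (x1 - x3) - y1 mod 13 = 7 * (5 - 6) - 3 = 3

P + Q = (6, 3)


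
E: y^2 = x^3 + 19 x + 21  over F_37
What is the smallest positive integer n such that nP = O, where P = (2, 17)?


Compute successive multiples of P until we hit O:
  1P = (2, 17)
  2P = (0, 24)
  3P = (1, 35)
  4P = (25, 27)
  5P = (9, 25)
  6P = (19, 27)
  7P = (7, 4)
  8P = (17, 22)
  ... (continuing to 37P)
  37P = O

ord(P) = 37


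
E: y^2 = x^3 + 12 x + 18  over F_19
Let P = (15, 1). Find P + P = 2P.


Doubling: s = (3 x1^2 + a) / (2 y1)
s = (3*15^2 + 12) / (2*1) mod 19 = 11
x3 = s^2 - 2 x1 mod 19 = 11^2 - 2*15 = 15
y3 = s (x1 - x3) - y1 mod 19 = 11 * (15 - 15) - 1 = 18

2P = (15, 18)


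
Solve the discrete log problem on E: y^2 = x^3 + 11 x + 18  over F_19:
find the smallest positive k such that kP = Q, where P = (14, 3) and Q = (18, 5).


Enumerate multiples of P until we hit Q = (18, 5):
  1P = (14, 3)
  2P = (17, 11)
  3P = (12, 15)
  4P = (10, 11)
  5P = (18, 5)
Match found at i = 5.

k = 5


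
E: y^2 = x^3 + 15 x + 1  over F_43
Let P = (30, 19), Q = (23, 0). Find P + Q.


P != Q, so use the chord formula.
s = (y2 - y1) / (x2 - x1) = (24) / (36) mod 43 = 15
x3 = s^2 - x1 - x2 mod 43 = 15^2 - 30 - 23 = 0
y3 = s (x1 - x3) - y1 mod 43 = 15 * (30 - 0) - 19 = 1

P + Q = (0, 1)


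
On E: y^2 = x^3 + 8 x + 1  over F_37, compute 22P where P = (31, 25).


k = 22 = 10110_2 (binary, LSB first: 01101)
Double-and-add from P = (31, 25):
  bit 0 = 0: acc unchanged = O
  bit 1 = 1: acc = O + (22, 24) = (22, 24)
  bit 2 = 1: acc = (22, 24) + (33, 33) = (16, 28)
  bit 3 = 0: acc unchanged = (16, 28)
  bit 4 = 1: acc = (16, 28) + (25, 29) = (12, 30)

22P = (12, 30)


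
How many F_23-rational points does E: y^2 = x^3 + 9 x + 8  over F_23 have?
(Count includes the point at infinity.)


For each x in F_23, count y with y^2 = x^3 + 9 x + 8 mod 23:
  x = 0: RHS = 8, y in [10, 13]  -> 2 point(s)
  x = 1: RHS = 18, y in [8, 15]  -> 2 point(s)
  x = 3: RHS = 16, y in [4, 19]  -> 2 point(s)
  x = 4: RHS = 16, y in [4, 19]  -> 2 point(s)
  x = 6: RHS = 2, y in [5, 18]  -> 2 point(s)
  x = 7: RHS = 0, y in [0]  -> 1 point(s)
  x = 9: RHS = 13, y in [6, 17]  -> 2 point(s)
  x = 11: RHS = 12, y in [9, 14]  -> 2 point(s)
  x = 12: RHS = 4, y in [2, 21]  -> 2 point(s)
  x = 14: RHS = 3, y in [7, 16]  -> 2 point(s)
  x = 16: RHS = 16, y in [4, 19]  -> 2 point(s)
  x = 19: RHS = 0, y in [0]  -> 1 point(s)
  x = 20: RHS = 0, y in [0]  -> 1 point(s)
Affine points: 23. Add the point at infinity: total = 24.

#E(F_23) = 24


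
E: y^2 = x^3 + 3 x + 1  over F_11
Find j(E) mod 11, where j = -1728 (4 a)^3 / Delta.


Delta = -16(4 a^3 + 27 b^2) mod 11 = 7
-1728 * (4 a)^3 = -1728 * (4*3)^3 mod 11 = 10
j = 10 * 7^(-1) mod 11 = 3

j = 3 (mod 11)


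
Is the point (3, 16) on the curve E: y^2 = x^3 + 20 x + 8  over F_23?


Check whether y^2 = x^3 + 20 x + 8 (mod 23) for (x, y) = (3, 16).
LHS: y^2 = 16^2 mod 23 = 3
RHS: x^3 + 20 x + 8 = 3^3 + 20*3 + 8 mod 23 = 3
LHS = RHS

Yes, on the curve


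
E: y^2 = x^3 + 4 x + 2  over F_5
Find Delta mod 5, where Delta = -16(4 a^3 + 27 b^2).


4 a^3 + 27 b^2 = 4*4^3 + 27*2^2 = 256 + 108 = 364
Delta = -16 * (364) = -5824
Delta mod 5 = 1

Delta = 1 (mod 5)


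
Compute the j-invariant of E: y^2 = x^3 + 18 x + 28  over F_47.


Delta = -16(4 a^3 + 27 b^2) mod 47 = 20
-1728 * (4 a)^3 = -1728 * (4*18)^3 mod 47 = 43
j = 43 * 20^(-1) mod 47 = 28

j = 28 (mod 47)


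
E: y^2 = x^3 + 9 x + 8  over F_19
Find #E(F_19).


For each x in F_19, count y with y^2 = x^3 + 9 x + 8 mod 19:
  x = 3: RHS = 5, y in [9, 10]  -> 2 point(s)
  x = 5: RHS = 7, y in [8, 11]  -> 2 point(s)
  x = 9: RHS = 1, y in [1, 18]  -> 2 point(s)
  x = 12: RHS = 1, y in [1, 18]  -> 2 point(s)
  x = 13: RHS = 4, y in [2, 17]  -> 2 point(s)
  x = 14: RHS = 9, y in [3, 16]  -> 2 point(s)
  x = 16: RHS = 11, y in [7, 12]  -> 2 point(s)
  x = 17: RHS = 1, y in [1, 18]  -> 2 point(s)
  x = 18: RHS = 17, y in [6, 13]  -> 2 point(s)
Affine points: 18. Add the point at infinity: total = 19.

#E(F_19) = 19


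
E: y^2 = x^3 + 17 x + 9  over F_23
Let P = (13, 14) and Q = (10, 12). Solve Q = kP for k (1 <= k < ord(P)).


Enumerate multiples of P until we hit Q = (10, 12):
  1P = (13, 14)
  2P = (21, 17)
  3P = (1, 2)
  4P = (10, 12)
Match found at i = 4.

k = 4


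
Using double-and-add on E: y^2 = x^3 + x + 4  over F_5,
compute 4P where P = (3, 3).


k = 4 = 100_2 (binary, LSB first: 001)
Double-and-add from P = (3, 3):
  bit 0 = 0: acc unchanged = O
  bit 1 = 0: acc unchanged = O
  bit 2 = 1: acc = O + (3, 3) = (3, 3)

4P = (3, 3)


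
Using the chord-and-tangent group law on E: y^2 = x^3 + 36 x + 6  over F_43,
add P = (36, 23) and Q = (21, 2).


P != Q, so use the chord formula.
s = (y2 - y1) / (x2 - x1) = (22) / (28) mod 43 = 10
x3 = s^2 - x1 - x2 mod 43 = 10^2 - 36 - 21 = 0
y3 = s (x1 - x3) - y1 mod 43 = 10 * (36 - 0) - 23 = 36

P + Q = (0, 36)


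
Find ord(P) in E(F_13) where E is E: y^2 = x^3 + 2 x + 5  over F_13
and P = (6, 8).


Compute successive multiples of P until we hit O:
  1P = (6, 8)
  2P = (5, 7)
  3P = (3, 8)
  4P = (4, 5)
  5P = (2, 11)
  6P = (8, 0)
  7P = (2, 2)
  8P = (4, 8)
  ... (continuing to 12P)
  12P = O

ord(P) = 12


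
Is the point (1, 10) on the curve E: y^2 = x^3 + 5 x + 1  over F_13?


Check whether y^2 = x^3 + 5 x + 1 (mod 13) for (x, y) = (1, 10).
LHS: y^2 = 10^2 mod 13 = 9
RHS: x^3 + 5 x + 1 = 1^3 + 5*1 + 1 mod 13 = 7
LHS != RHS

No, not on the curve


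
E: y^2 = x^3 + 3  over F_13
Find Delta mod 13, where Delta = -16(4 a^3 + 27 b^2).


4 a^3 + 27 b^2 = 4*0^3 + 27*3^2 = 0 + 243 = 243
Delta = -16 * (243) = -3888
Delta mod 13 = 12

Delta = 12 (mod 13)


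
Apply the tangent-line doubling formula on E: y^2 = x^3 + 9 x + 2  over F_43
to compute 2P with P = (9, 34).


Doubling: s = (3 x1^2 + a) / (2 y1)
s = (3*9^2 + 9) / (2*34) mod 43 = 29
x3 = s^2 - 2 x1 mod 43 = 29^2 - 2*9 = 6
y3 = s (x1 - x3) - y1 mod 43 = 29 * (9 - 6) - 34 = 10

2P = (6, 10)


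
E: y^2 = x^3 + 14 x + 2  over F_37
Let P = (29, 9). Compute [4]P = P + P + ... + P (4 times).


k = 4 = 100_2 (binary, LSB first: 001)
Double-and-add from P = (29, 9):
  bit 0 = 0: acc unchanged = O
  bit 1 = 0: acc unchanged = O
  bit 2 = 1: acc = O + (2, 1) = (2, 1)

4P = (2, 1)


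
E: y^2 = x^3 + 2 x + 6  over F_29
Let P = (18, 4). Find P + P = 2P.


Doubling: s = (3 x1^2 + a) / (2 y1)
s = (3*18^2 + 2) / (2*4) mod 29 = 13
x3 = s^2 - 2 x1 mod 29 = 13^2 - 2*18 = 17
y3 = s (x1 - x3) - y1 mod 29 = 13 * (18 - 17) - 4 = 9

2P = (17, 9)


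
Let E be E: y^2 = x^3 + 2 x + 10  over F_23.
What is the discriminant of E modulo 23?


4 a^3 + 27 b^2 = 4*2^3 + 27*10^2 = 32 + 2700 = 2732
Delta = -16 * (2732) = -43712
Delta mod 23 = 11

Delta = 11 (mod 23)


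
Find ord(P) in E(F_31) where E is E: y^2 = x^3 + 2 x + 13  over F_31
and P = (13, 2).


Compute successive multiples of P until we hit O:
  1P = (13, 2)
  2P = (2, 26)
  3P = (10, 14)
  4P = (24, 11)
  5P = (29, 30)
  6P = (25, 8)
  7P = (1, 4)
  8P = (11, 8)
  ... (continuing to 36P)
  36P = O

ord(P) = 36


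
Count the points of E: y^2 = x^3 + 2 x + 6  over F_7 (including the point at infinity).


For each x in F_7, count y with y^2 = x^3 + 2 x + 6 mod 7:
  x = 1: RHS = 2, y in [3, 4]  -> 2 point(s)
  x = 2: RHS = 4, y in [2, 5]  -> 2 point(s)
  x = 3: RHS = 4, y in [2, 5]  -> 2 point(s)
  x = 4: RHS = 1, y in [1, 6]  -> 2 point(s)
  x = 5: RHS = 1, y in [1, 6]  -> 2 point(s)
Affine points: 10. Add the point at infinity: total = 11.

#E(F_7) = 11


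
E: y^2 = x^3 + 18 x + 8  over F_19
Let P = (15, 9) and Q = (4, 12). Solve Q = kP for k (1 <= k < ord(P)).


Enumerate multiples of P until we hit Q = (4, 12):
  1P = (15, 9)
  2P = (13, 11)
  3P = (11, 6)
  4P = (9, 5)
  5P = (6, 16)
  6P = (4, 12)
Match found at i = 6.

k = 6


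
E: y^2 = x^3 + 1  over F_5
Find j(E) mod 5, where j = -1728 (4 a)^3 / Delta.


Delta = -16(4 a^3 + 27 b^2) mod 5 = 3
-1728 * (4 a)^3 = -1728 * (4*0)^3 mod 5 = 0
j = 0 * 3^(-1) mod 5 = 0

j = 0 (mod 5)


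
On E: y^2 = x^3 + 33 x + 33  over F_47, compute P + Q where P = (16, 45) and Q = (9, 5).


P != Q, so use the chord formula.
s = (y2 - y1) / (x2 - x1) = (7) / (40) mod 47 = 46
x3 = s^2 - x1 - x2 mod 47 = 46^2 - 16 - 9 = 23
y3 = s (x1 - x3) - y1 mod 47 = 46 * (16 - 23) - 45 = 9

P + Q = (23, 9)


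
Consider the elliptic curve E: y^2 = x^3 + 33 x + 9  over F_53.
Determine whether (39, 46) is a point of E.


Check whether y^2 = x^3 + 33 x + 9 (mod 53) for (x, y) = (39, 46).
LHS: y^2 = 46^2 mod 53 = 49
RHS: x^3 + 33 x + 9 = 39^3 + 33*39 + 9 mod 53 = 36
LHS != RHS

No, not on the curve


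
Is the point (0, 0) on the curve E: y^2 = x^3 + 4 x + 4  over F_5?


Check whether y^2 = x^3 + 4 x + 4 (mod 5) for (x, y) = (0, 0).
LHS: y^2 = 0^2 mod 5 = 0
RHS: x^3 + 4 x + 4 = 0^3 + 4*0 + 4 mod 5 = 4
LHS != RHS

No, not on the curve


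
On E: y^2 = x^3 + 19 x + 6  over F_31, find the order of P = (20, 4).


Compute successive multiples of P until we hit O:
  1P = (20, 4)
  2P = (10, 24)
  3P = (5, 28)
  4P = (16, 2)
  5P = (3, 20)
  6P = (15, 15)
  7P = (12, 28)
  8P = (8, 22)
  ... (continuing to 27P)
  27P = O

ord(P) = 27


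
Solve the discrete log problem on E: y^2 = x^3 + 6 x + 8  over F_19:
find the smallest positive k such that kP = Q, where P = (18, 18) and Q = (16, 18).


Enumerate multiples of P until we hit Q = (16, 18):
  1P = (18, 18)
  2P = (8, 13)
  3P = (17, 11)
  4P = (14, 10)
  5P = (10, 17)
  6P = (2, 3)
  7P = (5, 12)
  8P = (16, 18)
Match found at i = 8.

k = 8


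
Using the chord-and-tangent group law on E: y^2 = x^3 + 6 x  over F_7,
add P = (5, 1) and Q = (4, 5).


P != Q, so use the chord formula.
s = (y2 - y1) / (x2 - x1) = (4) / (6) mod 7 = 3
x3 = s^2 - x1 - x2 mod 7 = 3^2 - 5 - 4 = 0
y3 = s (x1 - x3) - y1 mod 7 = 3 * (5 - 0) - 1 = 0

P + Q = (0, 0)


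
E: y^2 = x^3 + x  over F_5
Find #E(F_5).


For each x in F_5, count y with y^2 = x^3 + 1 x + 0 mod 5:
  x = 0: RHS = 0, y in [0]  -> 1 point(s)
  x = 2: RHS = 0, y in [0]  -> 1 point(s)
  x = 3: RHS = 0, y in [0]  -> 1 point(s)
Affine points: 3. Add the point at infinity: total = 4.

#E(F_5) = 4


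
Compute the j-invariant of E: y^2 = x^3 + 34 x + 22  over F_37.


Delta = -16(4 a^3 + 27 b^2) mod 37 = 25
-1728 * (4 a)^3 = -1728 * (4*34)^3 mod 37 = 10
j = 10 * 25^(-1) mod 37 = 30

j = 30 (mod 37)


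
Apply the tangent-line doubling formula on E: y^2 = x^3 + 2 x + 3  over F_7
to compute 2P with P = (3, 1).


Doubling: s = (3 x1^2 + a) / (2 y1)
s = (3*3^2 + 2) / (2*1) mod 7 = 4
x3 = s^2 - 2 x1 mod 7 = 4^2 - 2*3 = 3
y3 = s (x1 - x3) - y1 mod 7 = 4 * (3 - 3) - 1 = 6

2P = (3, 6)


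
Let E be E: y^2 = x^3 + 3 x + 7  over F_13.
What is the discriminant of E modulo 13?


4 a^3 + 27 b^2 = 4*3^3 + 27*7^2 = 108 + 1323 = 1431
Delta = -16 * (1431) = -22896
Delta mod 13 = 10

Delta = 10 (mod 13)


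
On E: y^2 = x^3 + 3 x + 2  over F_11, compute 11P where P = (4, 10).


k = 11 = 1011_2 (binary, LSB first: 1101)
Double-and-add from P = (4, 10):
  bit 0 = 1: acc = O + (4, 10) = (4, 10)
  bit 1 = 1: acc = (4, 10) + (7, 6) = (3, 7)
  bit 2 = 0: acc unchanged = (3, 7)
  bit 3 = 1: acc = (3, 7) + (10, 8) = (7, 5)

11P = (7, 5)


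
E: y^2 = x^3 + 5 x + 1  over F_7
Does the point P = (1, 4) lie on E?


Check whether y^2 = x^3 + 5 x + 1 (mod 7) for (x, y) = (1, 4).
LHS: y^2 = 4^2 mod 7 = 2
RHS: x^3 + 5 x + 1 = 1^3 + 5*1 + 1 mod 7 = 0
LHS != RHS

No, not on the curve


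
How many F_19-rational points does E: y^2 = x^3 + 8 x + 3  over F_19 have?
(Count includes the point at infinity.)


For each x in F_19, count y with y^2 = x^3 + 8 x + 3 mod 19:
  x = 3: RHS = 16, y in [4, 15]  -> 2 point(s)
  x = 4: RHS = 4, y in [2, 17]  -> 2 point(s)
  x = 5: RHS = 16, y in [4, 15]  -> 2 point(s)
  x = 6: RHS = 1, y in [1, 18]  -> 2 point(s)
  x = 8: RHS = 9, y in [3, 16]  -> 2 point(s)
  x = 9: RHS = 6, y in [5, 14]  -> 2 point(s)
  x = 10: RHS = 0, y in [0]  -> 1 point(s)
  x = 11: RHS = 16, y in [4, 15]  -> 2 point(s)
  x = 13: RHS = 5, y in [9, 10]  -> 2 point(s)
  x = 14: RHS = 9, y in [3, 16]  -> 2 point(s)
  x = 16: RHS = 9, y in [3, 16]  -> 2 point(s)
  x = 17: RHS = 17, y in [6, 13]  -> 2 point(s)
Affine points: 23. Add the point at infinity: total = 24.

#E(F_19) = 24


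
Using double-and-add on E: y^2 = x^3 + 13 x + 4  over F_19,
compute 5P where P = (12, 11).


k = 5 = 101_2 (binary, LSB first: 101)
Double-and-add from P = (12, 11):
  bit 0 = 1: acc = O + (12, 11) = (12, 11)
  bit 1 = 0: acc unchanged = (12, 11)
  bit 2 = 1: acc = (12, 11) + (7, 18) = (5, 2)

5P = (5, 2)


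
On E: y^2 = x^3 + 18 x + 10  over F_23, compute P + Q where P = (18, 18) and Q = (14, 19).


P != Q, so use the chord formula.
s = (y2 - y1) / (x2 - x1) = (1) / (19) mod 23 = 17
x3 = s^2 - x1 - x2 mod 23 = 17^2 - 18 - 14 = 4
y3 = s (x1 - x3) - y1 mod 23 = 17 * (18 - 4) - 18 = 13

P + Q = (4, 13)


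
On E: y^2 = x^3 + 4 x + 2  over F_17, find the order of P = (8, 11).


Compute successive multiples of P until we hit O:
  1P = (8, 11)
  2P = (9, 11)
  3P = (0, 6)
  4P = (7, 13)
  5P = (6, 2)
  6P = (2, 16)
  7P = (11, 0)
  8P = (2, 1)
  ... (continuing to 14P)
  14P = O

ord(P) = 14


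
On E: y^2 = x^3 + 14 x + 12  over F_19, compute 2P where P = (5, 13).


Doubling: s = (3 x1^2 + a) / (2 y1)
s = (3*5^2 + 14) / (2*13) mod 19 = 10
x3 = s^2 - 2 x1 mod 19 = 10^2 - 2*5 = 14
y3 = s (x1 - x3) - y1 mod 19 = 10 * (5 - 14) - 13 = 11

2P = (14, 11)


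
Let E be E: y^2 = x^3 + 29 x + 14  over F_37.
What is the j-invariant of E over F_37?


Delta = -16(4 a^3 + 27 b^2) mod 37 = 7
-1728 * (4 a)^3 = -1728 * (4*29)^3 mod 37 = 6
j = 6 * 7^(-1) mod 37 = 22

j = 22 (mod 37)


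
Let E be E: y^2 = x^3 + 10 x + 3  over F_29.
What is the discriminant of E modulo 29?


4 a^3 + 27 b^2 = 4*10^3 + 27*3^2 = 4000 + 243 = 4243
Delta = -16 * (4243) = -67888
Delta mod 29 = 1

Delta = 1 (mod 29)


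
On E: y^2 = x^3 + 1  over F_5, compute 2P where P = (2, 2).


Doubling: s = (3 x1^2 + a) / (2 y1)
s = (3*2^2 + 0) / (2*2) mod 5 = 3
x3 = s^2 - 2 x1 mod 5 = 3^2 - 2*2 = 0
y3 = s (x1 - x3) - y1 mod 5 = 3 * (2 - 0) - 2 = 4

2P = (0, 4)


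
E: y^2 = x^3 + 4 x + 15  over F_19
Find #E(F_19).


For each x in F_19, count y with y^2 = x^3 + 4 x + 15 mod 19:
  x = 1: RHS = 1, y in [1, 18]  -> 2 point(s)
  x = 3: RHS = 16, y in [4, 15]  -> 2 point(s)
  x = 4: RHS = 0, y in [0]  -> 1 point(s)
  x = 7: RHS = 6, y in [5, 14]  -> 2 point(s)
  x = 9: RHS = 1, y in [1, 18]  -> 2 point(s)
  x = 12: RHS = 5, y in [9, 10]  -> 2 point(s)
  x = 15: RHS = 11, y in [7, 12]  -> 2 point(s)
Affine points: 13. Add the point at infinity: total = 14.

#E(F_19) = 14


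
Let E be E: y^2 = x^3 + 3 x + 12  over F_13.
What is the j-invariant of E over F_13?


Delta = -16(4 a^3 + 27 b^2) mod 13 = 11
-1728 * (4 a)^3 = -1728 * (4*3)^3 mod 13 = 12
j = 12 * 11^(-1) mod 13 = 7

j = 7 (mod 13)


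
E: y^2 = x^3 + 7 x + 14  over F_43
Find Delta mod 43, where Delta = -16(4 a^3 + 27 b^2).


4 a^3 + 27 b^2 = 4*7^3 + 27*14^2 = 1372 + 5292 = 6664
Delta = -16 * (6664) = -106624
Delta mod 43 = 16

Delta = 16 (mod 43)


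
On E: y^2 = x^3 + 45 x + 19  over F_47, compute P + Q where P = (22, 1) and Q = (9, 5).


P != Q, so use the chord formula.
s = (y2 - y1) / (x2 - x1) = (4) / (34) mod 47 = 25
x3 = s^2 - x1 - x2 mod 47 = 25^2 - 22 - 9 = 30
y3 = s (x1 - x3) - y1 mod 47 = 25 * (22 - 30) - 1 = 34

P + Q = (30, 34)


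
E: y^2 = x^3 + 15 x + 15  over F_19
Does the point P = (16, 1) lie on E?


Check whether y^2 = x^3 + 15 x + 15 (mod 19) for (x, y) = (16, 1).
LHS: y^2 = 1^2 mod 19 = 1
RHS: x^3 + 15 x + 15 = 16^3 + 15*16 + 15 mod 19 = 0
LHS != RHS

No, not on the curve


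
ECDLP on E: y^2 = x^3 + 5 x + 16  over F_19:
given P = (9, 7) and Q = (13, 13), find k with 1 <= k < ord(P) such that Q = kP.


Enumerate multiples of P until we hit Q = (13, 13):
  1P = (9, 7)
  2P = (17, 6)
  3P = (4, 9)
  4P = (13, 6)
  5P = (3, 1)
  6P = (8, 13)
  7P = (0, 15)
  8P = (0, 4)
  9P = (8, 6)
  10P = (3, 18)
  11P = (13, 13)
Match found at i = 11.

k = 11


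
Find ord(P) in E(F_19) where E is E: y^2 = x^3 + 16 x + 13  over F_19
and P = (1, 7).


Compute successive multiples of P until we hit O:
  1P = (1, 7)
  2P = (17, 12)
  3P = (8, 11)
  4P = (8, 8)
  5P = (17, 7)
  6P = (1, 12)
  7P = O

ord(P) = 7


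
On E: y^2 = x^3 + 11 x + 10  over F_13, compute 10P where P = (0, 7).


k = 10 = 1010_2 (binary, LSB first: 0101)
Double-and-add from P = (0, 7):
  bit 0 = 0: acc unchanged = O
  bit 1 = 1: acc = O + (4, 1) = (4, 1)
  bit 2 = 0: acc unchanged = (4, 1)
  bit 3 = 1: acc = (4, 1) + (2, 12) = (8, 8)

10P = (8, 8)


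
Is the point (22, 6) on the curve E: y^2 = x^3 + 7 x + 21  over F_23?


Check whether y^2 = x^3 + 7 x + 21 (mod 23) for (x, y) = (22, 6).
LHS: y^2 = 6^2 mod 23 = 13
RHS: x^3 + 7 x + 21 = 22^3 + 7*22 + 21 mod 23 = 13
LHS = RHS

Yes, on the curve


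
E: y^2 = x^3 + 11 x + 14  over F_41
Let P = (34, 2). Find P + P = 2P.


Doubling: s = (3 x1^2 + a) / (2 y1)
s = (3*34^2 + 11) / (2*2) mod 41 = 19
x3 = s^2 - 2 x1 mod 41 = 19^2 - 2*34 = 6
y3 = s (x1 - x3) - y1 mod 41 = 19 * (34 - 6) - 2 = 38

2P = (6, 38)


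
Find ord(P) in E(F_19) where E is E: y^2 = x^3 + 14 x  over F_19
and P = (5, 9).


Compute successive multiples of P until we hit O:
  1P = (5, 9)
  2P = (7, 17)
  3P = (4, 14)
  4P = (16, 8)
  5P = (9, 0)
  6P = (16, 11)
  7P = (4, 5)
  8P = (7, 2)
  ... (continuing to 10P)
  10P = O

ord(P) = 10


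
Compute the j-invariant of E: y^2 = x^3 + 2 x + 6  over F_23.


Delta = -16(4 a^3 + 27 b^2) mod 23 = 13
-1728 * (4 a)^3 = -1728 * (4*2)^3 mod 23 = 5
j = 5 * 13^(-1) mod 23 = 11

j = 11 (mod 23)


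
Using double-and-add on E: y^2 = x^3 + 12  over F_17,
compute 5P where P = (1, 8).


k = 5 = 101_2 (binary, LSB first: 101)
Double-and-add from P = (1, 8):
  bit 0 = 1: acc = O + (1, 8) = (1, 8)
  bit 1 = 0: acc unchanged = (1, 8)
  bit 2 = 1: acc = (1, 8) + (7, 7) = (1, 9)

5P = (1, 9)


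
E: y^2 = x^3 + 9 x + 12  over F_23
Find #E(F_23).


For each x in F_23, count y with y^2 = x^3 + 9 x + 12 mod 23:
  x = 0: RHS = 12, y in [9, 14]  -> 2 point(s)
  x = 6: RHS = 6, y in [11, 12]  -> 2 point(s)
  x = 7: RHS = 4, y in [2, 21]  -> 2 point(s)
  x = 11: RHS = 16, y in [4, 19]  -> 2 point(s)
  x = 12: RHS = 8, y in [10, 13]  -> 2 point(s)
  x = 13: RHS = 3, y in [7, 16]  -> 2 point(s)
  x = 15: RHS = 3, y in [7, 16]  -> 2 point(s)
  x = 17: RHS = 18, y in [8, 15]  -> 2 point(s)
  x = 18: RHS = 3, y in [7, 16]  -> 2 point(s)
  x = 19: RHS = 4, y in [2, 21]  -> 2 point(s)
  x = 20: RHS = 4, y in [2, 21]  -> 2 point(s)
  x = 21: RHS = 9, y in [3, 20]  -> 2 point(s)
  x = 22: RHS = 2, y in [5, 18]  -> 2 point(s)
Affine points: 26. Add the point at infinity: total = 27.

#E(F_23) = 27


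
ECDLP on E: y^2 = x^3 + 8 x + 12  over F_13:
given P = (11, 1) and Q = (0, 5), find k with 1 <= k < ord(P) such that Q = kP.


Enumerate multiples of P until we hit Q = (0, 5):
  1P = (11, 1)
  2P = (0, 5)
Match found at i = 2.

k = 2


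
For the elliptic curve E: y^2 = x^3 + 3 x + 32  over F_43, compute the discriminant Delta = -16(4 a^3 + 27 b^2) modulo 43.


4 a^3 + 27 b^2 = 4*3^3 + 27*32^2 = 108 + 27648 = 27756
Delta = -16 * (27756) = -444096
Delta mod 43 = 8

Delta = 8 (mod 43)


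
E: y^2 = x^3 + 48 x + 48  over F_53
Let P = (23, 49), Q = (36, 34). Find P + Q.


P != Q, so use the chord formula.
s = (y2 - y1) / (x2 - x1) = (38) / (13) mod 53 = 7
x3 = s^2 - x1 - x2 mod 53 = 7^2 - 23 - 36 = 43
y3 = s (x1 - x3) - y1 mod 53 = 7 * (23 - 43) - 49 = 23

P + Q = (43, 23)


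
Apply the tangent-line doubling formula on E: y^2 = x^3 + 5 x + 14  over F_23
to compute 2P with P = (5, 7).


Doubling: s = (3 x1^2 + a) / (2 y1)
s = (3*5^2 + 5) / (2*7) mod 23 = 9
x3 = s^2 - 2 x1 mod 23 = 9^2 - 2*5 = 2
y3 = s (x1 - x3) - y1 mod 23 = 9 * (5 - 2) - 7 = 20

2P = (2, 20)


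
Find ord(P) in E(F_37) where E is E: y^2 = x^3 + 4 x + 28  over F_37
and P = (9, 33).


Compute successive multiples of P until we hit O:
  1P = (9, 33)
  2P = (12, 18)
  3P = (4, 16)
  4P = (3, 17)
  5P = (28, 15)
  6P = (1, 12)
  7P = (31, 11)
  8P = (35, 30)
  ... (continuing to 49P)
  49P = O

ord(P) = 49


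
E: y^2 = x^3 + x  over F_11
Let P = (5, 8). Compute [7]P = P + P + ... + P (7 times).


k = 7 = 111_2 (binary, LSB first: 111)
Double-and-add from P = (5, 8):
  bit 0 = 1: acc = O + (5, 8) = (5, 8)
  bit 1 = 1: acc = (5, 8) + (5, 3) = O
  bit 2 = 1: acc = O + (5, 8) = (5, 8)

7P = (5, 8)


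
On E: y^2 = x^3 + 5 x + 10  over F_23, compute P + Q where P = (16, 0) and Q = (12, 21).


P != Q, so use the chord formula.
s = (y2 - y1) / (x2 - x1) = (21) / (19) mod 23 = 12
x3 = s^2 - x1 - x2 mod 23 = 12^2 - 16 - 12 = 1
y3 = s (x1 - x3) - y1 mod 23 = 12 * (16 - 1) - 0 = 19

P + Q = (1, 19)


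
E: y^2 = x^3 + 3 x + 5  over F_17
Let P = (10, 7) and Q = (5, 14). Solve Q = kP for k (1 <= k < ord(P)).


Enumerate multiples of P until we hit Q = (5, 14):
  1P = (10, 7)
  2P = (15, 5)
  3P = (1, 3)
  4P = (2, 6)
  5P = (9, 8)
  6P = (16, 16)
  7P = (6, 16)
  8P = (5, 3)
  9P = (4, 8)
  10P = (12, 16)
  11P = (11, 14)
  12P = (11, 3)
  13P = (12, 1)
  14P = (4, 9)
  15P = (5, 14)
Match found at i = 15.

k = 15


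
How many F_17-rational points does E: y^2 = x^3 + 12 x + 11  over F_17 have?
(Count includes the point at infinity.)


For each x in F_17, count y with y^2 = x^3 + 12 x + 11 mod 17:
  x = 2: RHS = 9, y in [3, 14]  -> 2 point(s)
  x = 4: RHS = 4, y in [2, 15]  -> 2 point(s)
  x = 5: RHS = 9, y in [3, 14]  -> 2 point(s)
  x = 7: RHS = 13, y in [8, 9]  -> 2 point(s)
  x = 9: RHS = 15, y in [7, 10]  -> 2 point(s)
  x = 10: RHS = 9, y in [3, 14]  -> 2 point(s)
  x = 12: RHS = 13, y in [8, 9]  -> 2 point(s)
  x = 13: RHS = 1, y in [1, 16]  -> 2 point(s)
  x = 14: RHS = 16, y in [4, 13]  -> 2 point(s)
  x = 15: RHS = 13, y in [8, 9]  -> 2 point(s)
  x = 16: RHS = 15, y in [7, 10]  -> 2 point(s)
Affine points: 22. Add the point at infinity: total = 23.

#E(F_17) = 23


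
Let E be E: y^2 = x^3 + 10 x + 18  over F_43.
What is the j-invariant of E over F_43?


Delta = -16(4 a^3 + 27 b^2) mod 43 = 24
-1728 * (4 a)^3 = -1728 * (4*10)^3 mod 43 = 1
j = 1 * 24^(-1) mod 43 = 9

j = 9 (mod 43)


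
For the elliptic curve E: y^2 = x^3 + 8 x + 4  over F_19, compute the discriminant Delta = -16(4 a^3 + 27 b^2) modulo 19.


4 a^3 + 27 b^2 = 4*8^3 + 27*4^2 = 2048 + 432 = 2480
Delta = -16 * (2480) = -39680
Delta mod 19 = 11

Delta = 11 (mod 19)


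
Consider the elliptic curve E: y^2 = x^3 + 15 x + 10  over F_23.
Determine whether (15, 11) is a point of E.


Check whether y^2 = x^3 + 15 x + 10 (mod 23) for (x, y) = (15, 11).
LHS: y^2 = 11^2 mod 23 = 6
RHS: x^3 + 15 x + 10 = 15^3 + 15*15 + 10 mod 23 = 22
LHS != RHS

No, not on the curve


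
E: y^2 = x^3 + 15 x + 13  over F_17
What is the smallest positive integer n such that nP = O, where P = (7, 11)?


Compute successive multiples of P until we hit O:
  1P = (7, 11)
  2P = (11, 9)
  3P = (12, 0)
  4P = (11, 8)
  5P = (7, 6)
  6P = O

ord(P) = 6


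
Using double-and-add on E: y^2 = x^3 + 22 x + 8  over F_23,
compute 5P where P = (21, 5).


k = 5 = 101_2 (binary, LSB first: 101)
Double-and-add from P = (21, 5):
  bit 0 = 1: acc = O + (21, 5) = (21, 5)
  bit 1 = 0: acc unchanged = (21, 5)
  bit 2 = 1: acc = (21, 5) + (5, 17) = (22, 13)

5P = (22, 13)


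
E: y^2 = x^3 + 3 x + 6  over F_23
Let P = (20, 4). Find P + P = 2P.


Doubling: s = (3 x1^2 + a) / (2 y1)
s = (3*20^2 + 3) / (2*4) mod 23 = 21
x3 = s^2 - 2 x1 mod 23 = 21^2 - 2*20 = 10
y3 = s (x1 - x3) - y1 mod 23 = 21 * (20 - 10) - 4 = 22

2P = (10, 22)


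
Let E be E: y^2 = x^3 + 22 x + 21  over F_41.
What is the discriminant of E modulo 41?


4 a^3 + 27 b^2 = 4*22^3 + 27*21^2 = 42592 + 11907 = 54499
Delta = -16 * (54499) = -871984
Delta mod 41 = 4

Delta = 4 (mod 41)


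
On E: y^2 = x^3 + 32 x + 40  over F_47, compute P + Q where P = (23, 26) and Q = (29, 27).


P != Q, so use the chord formula.
s = (y2 - y1) / (x2 - x1) = (1) / (6) mod 47 = 8
x3 = s^2 - x1 - x2 mod 47 = 8^2 - 23 - 29 = 12
y3 = s (x1 - x3) - y1 mod 47 = 8 * (23 - 12) - 26 = 15

P + Q = (12, 15)


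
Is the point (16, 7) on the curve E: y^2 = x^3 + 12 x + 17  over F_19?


Check whether y^2 = x^3 + 12 x + 17 (mod 19) for (x, y) = (16, 7).
LHS: y^2 = 7^2 mod 19 = 11
RHS: x^3 + 12 x + 17 = 16^3 + 12*16 + 17 mod 19 = 11
LHS = RHS

Yes, on the curve


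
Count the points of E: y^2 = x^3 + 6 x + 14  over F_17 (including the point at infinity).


For each x in F_17, count y with y^2 = x^3 + 6 x + 14 mod 17:
  x = 1: RHS = 4, y in [2, 15]  -> 2 point(s)
  x = 2: RHS = 0, y in [0]  -> 1 point(s)
  x = 3: RHS = 8, y in [5, 12]  -> 2 point(s)
  x = 4: RHS = 0, y in [0]  -> 1 point(s)
  x = 5: RHS = 16, y in [4, 13]  -> 2 point(s)
  x = 7: RHS = 8, y in [5, 12]  -> 2 point(s)
  x = 8: RHS = 13, y in [8, 9]  -> 2 point(s)
  x = 9: RHS = 15, y in [7, 10]  -> 2 point(s)
  x = 11: RHS = 0, y in [0]  -> 1 point(s)
Affine points: 15. Add the point at infinity: total = 16.

#E(F_17) = 16


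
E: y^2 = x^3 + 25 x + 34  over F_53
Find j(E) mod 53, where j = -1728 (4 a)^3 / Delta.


Delta = -16(4 a^3 + 27 b^2) mod 53 = 31
-1728 * (4 a)^3 = -1728 * (4*25)^3 mod 53 = 22
j = 22 * 31^(-1) mod 53 = 52

j = 52 (mod 53)


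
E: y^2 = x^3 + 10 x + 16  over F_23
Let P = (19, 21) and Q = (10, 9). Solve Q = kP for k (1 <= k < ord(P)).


Enumerate multiples of P until we hit Q = (10, 9):
  1P = (19, 21)
  2P = (17, 19)
  3P = (11, 10)
  4P = (1, 21)
  5P = (3, 2)
  6P = (14, 18)
  7P = (6, 19)
  8P = (10, 14)
  9P = (0, 4)
  10P = (12, 1)
  11P = (18, 18)
  12P = (18, 5)
  13P = (12, 22)
  14P = (0, 19)
  15P = (10, 9)
Match found at i = 15.

k = 15


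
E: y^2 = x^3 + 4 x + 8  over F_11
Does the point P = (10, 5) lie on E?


Check whether y^2 = x^3 + 4 x + 8 (mod 11) for (x, y) = (10, 5).
LHS: y^2 = 5^2 mod 11 = 3
RHS: x^3 + 4 x + 8 = 10^3 + 4*10 + 8 mod 11 = 3
LHS = RHS

Yes, on the curve


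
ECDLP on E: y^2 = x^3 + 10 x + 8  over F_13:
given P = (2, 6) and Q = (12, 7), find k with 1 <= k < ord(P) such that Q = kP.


Enumerate multiples of P until we hit Q = (12, 7):
  1P = (2, 6)
  2P = (12, 6)
  3P = (12, 7)
Match found at i = 3.

k = 3


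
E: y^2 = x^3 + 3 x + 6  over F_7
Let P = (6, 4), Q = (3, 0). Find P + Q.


P != Q, so use the chord formula.
s = (y2 - y1) / (x2 - x1) = (3) / (4) mod 7 = 6
x3 = s^2 - x1 - x2 mod 7 = 6^2 - 6 - 3 = 6
y3 = s (x1 - x3) - y1 mod 7 = 6 * (6 - 6) - 4 = 3

P + Q = (6, 3)


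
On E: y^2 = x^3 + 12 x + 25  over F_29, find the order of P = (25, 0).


Compute successive multiples of P until we hit O:
  1P = (25, 0)
  2P = O

ord(P) = 2


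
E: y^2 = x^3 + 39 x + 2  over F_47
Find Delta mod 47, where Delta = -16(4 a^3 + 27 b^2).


4 a^3 + 27 b^2 = 4*39^3 + 27*2^2 = 237276 + 108 = 237384
Delta = -16 * (237384) = -3798144
Delta mod 47 = 20

Delta = 20 (mod 47)


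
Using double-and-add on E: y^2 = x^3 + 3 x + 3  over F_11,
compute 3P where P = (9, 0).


k = 3 = 11_2 (binary, LSB first: 11)
Double-and-add from P = (9, 0):
  bit 0 = 1: acc = O + (9, 0) = (9, 0)
  bit 1 = 1: acc = (9, 0) + O = (9, 0)

3P = (9, 0)


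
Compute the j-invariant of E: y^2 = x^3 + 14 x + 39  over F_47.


Delta = -16(4 a^3 + 27 b^2) mod 47 = 11
-1728 * (4 a)^3 = -1728 * (4*14)^3 mod 47 = 29
j = 29 * 11^(-1) mod 47 = 24

j = 24 (mod 47)


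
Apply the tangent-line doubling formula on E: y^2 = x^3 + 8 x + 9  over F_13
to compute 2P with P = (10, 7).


Doubling: s = (3 x1^2 + a) / (2 y1)
s = (3*10^2 + 8) / (2*7) mod 13 = 9
x3 = s^2 - 2 x1 mod 13 = 9^2 - 2*10 = 9
y3 = s (x1 - x3) - y1 mod 13 = 9 * (10 - 9) - 7 = 2

2P = (9, 2)


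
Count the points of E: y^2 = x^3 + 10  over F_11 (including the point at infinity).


For each x in F_11, count y with y^2 = x^3 + 0 x + 10 mod 11:
  x = 1: RHS = 0, y in [0]  -> 1 point(s)
  x = 3: RHS = 4, y in [2, 9]  -> 2 point(s)
  x = 5: RHS = 3, y in [5, 6]  -> 2 point(s)
  x = 7: RHS = 1, y in [1, 10]  -> 2 point(s)
  x = 8: RHS = 5, y in [4, 7]  -> 2 point(s)
  x = 10: RHS = 9, y in [3, 8]  -> 2 point(s)
Affine points: 11. Add the point at infinity: total = 12.

#E(F_11) = 12


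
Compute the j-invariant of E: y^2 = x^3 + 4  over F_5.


Delta = -16(4 a^3 + 27 b^2) mod 5 = 3
-1728 * (4 a)^3 = -1728 * (4*0)^3 mod 5 = 0
j = 0 * 3^(-1) mod 5 = 0

j = 0 (mod 5)


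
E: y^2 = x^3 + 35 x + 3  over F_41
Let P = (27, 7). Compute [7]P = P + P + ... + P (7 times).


k = 7 = 111_2 (binary, LSB first: 111)
Double-and-add from P = (27, 7):
  bit 0 = 1: acc = O + (27, 7) = (27, 7)
  bit 1 = 1: acc = (27, 7) + (30, 3) = (4, 17)
  bit 2 = 1: acc = (4, 17) + (26, 30) = (36, 20)

7P = (36, 20)


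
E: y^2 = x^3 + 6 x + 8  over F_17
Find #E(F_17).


For each x in F_17, count y with y^2 = x^3 + 6 x + 8 mod 17:
  x = 0: RHS = 8, y in [5, 12]  -> 2 point(s)
  x = 1: RHS = 15, y in [7, 10]  -> 2 point(s)
  x = 3: RHS = 2, y in [6, 11]  -> 2 point(s)
  x = 7: RHS = 2, y in [6, 11]  -> 2 point(s)
  x = 9: RHS = 9, y in [3, 14]  -> 2 point(s)
  x = 16: RHS = 1, y in [1, 16]  -> 2 point(s)
Affine points: 12. Add the point at infinity: total = 13.

#E(F_17) = 13


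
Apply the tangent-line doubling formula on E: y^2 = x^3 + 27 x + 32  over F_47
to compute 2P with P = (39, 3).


Doubling: s = (3 x1^2 + a) / (2 y1)
s = (3*39^2 + 27) / (2*3) mod 47 = 13
x3 = s^2 - 2 x1 mod 47 = 13^2 - 2*39 = 44
y3 = s (x1 - x3) - y1 mod 47 = 13 * (39 - 44) - 3 = 26

2P = (44, 26)
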